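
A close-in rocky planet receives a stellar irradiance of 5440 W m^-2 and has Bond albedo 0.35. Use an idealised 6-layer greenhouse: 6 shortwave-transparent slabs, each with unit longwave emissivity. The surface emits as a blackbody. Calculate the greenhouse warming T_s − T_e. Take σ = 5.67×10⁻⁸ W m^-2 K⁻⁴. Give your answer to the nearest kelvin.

The effective emission temperature is T_e = [S(1−α)/(4σ)]^¼ = 353.4 K.
Surface: T_s = (7)^¼·T_e = 574.8 K.
So the greenhouse effect raises the surface by 574.8 − 353.4 = 221.4 K.

221 K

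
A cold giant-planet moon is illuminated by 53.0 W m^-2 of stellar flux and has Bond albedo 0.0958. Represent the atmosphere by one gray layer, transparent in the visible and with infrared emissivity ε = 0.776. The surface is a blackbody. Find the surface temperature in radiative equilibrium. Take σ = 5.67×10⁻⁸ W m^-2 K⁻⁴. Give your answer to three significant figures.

136 K

Effective emission temperature (TOA balance): σT_e⁴ = S(1−α)/4 = 11.98 W m^-2 → T_e = 120.6 K.
The surface balance (absorbed SW + ε·downward IR = σT_s⁴) with T_a⁴ = T_s⁴/2 reduces to T_s = T_e·[2/(2−ε)]^¼ = 136.3 K.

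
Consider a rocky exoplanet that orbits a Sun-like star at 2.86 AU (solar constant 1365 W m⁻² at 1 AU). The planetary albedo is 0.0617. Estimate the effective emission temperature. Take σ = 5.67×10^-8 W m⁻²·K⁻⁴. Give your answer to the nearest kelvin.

162 K

Flux at the orbit: S = 1365/(2.86)² = 166.9 W m⁻².
Averaging over the sphere, the absorbed flux is S(1−α)/4 = 39.15 W m⁻².
Balancing against σT⁴: T = (39.15/5.67×10⁻⁸)^(1/4) = 162.1 K.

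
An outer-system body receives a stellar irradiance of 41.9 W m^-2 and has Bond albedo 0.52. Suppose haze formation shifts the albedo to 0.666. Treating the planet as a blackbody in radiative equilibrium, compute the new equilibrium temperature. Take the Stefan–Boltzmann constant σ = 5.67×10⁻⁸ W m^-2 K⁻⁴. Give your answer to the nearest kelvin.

89 kelvin

With the new albedo, S(1−α₂)/4 = 3.499 W m^-2, so T₂ = 88.63 K.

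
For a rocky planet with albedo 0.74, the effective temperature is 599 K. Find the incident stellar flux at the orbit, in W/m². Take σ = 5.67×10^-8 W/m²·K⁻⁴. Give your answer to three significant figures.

1.12×10^5 W/m²

Invert the energy balance for S: S = 4σT⁴/(1−α).
The emitted flux is σT⁴ = 7299 W/m².
So S = 4×7299/(1−0.74) = 1.123×10^5 W/m².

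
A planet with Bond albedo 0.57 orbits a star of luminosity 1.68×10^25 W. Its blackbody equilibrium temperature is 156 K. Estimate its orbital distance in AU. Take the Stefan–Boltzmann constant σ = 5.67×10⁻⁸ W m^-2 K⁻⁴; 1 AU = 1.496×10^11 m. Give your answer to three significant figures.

0.437 AU

Energy balance gives S = 4σT⁴/(1−α) = 312.4 W m^-2.
S = L/(4πd²) → d = √(L/4πS) = √(1.68×10^25/(4π·312.4)) = 6.542×10^10 m = 0.4373 AU.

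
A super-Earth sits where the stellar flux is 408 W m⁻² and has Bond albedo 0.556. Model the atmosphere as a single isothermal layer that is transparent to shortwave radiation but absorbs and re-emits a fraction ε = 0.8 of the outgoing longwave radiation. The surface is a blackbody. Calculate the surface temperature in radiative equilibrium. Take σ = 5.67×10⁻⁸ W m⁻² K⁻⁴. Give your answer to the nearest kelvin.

At the top of the atmosphere, σT_e⁴ = S(1−α)/4 = 45.29 W m⁻², giving T_e = 168.1 K.
For a single slab of emissivity ε, T_s⁴ = 2T_e⁴/(2−ε); thus T_s = 168.1·(1.667)^(1/4) = 191.0 K.

191 kelvin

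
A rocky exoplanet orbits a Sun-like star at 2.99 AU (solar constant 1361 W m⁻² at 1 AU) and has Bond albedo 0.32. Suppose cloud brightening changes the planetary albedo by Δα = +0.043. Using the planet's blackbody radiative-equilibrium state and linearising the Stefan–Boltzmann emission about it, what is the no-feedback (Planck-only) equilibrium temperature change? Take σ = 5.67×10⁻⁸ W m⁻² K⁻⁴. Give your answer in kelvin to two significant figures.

Flux at the orbit: S = 1361/(2.99)² = 152.2 W m⁻².
Unperturbed T_e = [152.2·(1−0.32)/(4σ)]^¼ = 146.2 K.
TOA radiative forcing: ΔF = −S·Δα/4 = −152.2·(+0.043)/4 = -1.637 W m⁻².
Planck response: λ_P = 4σT_e³ = 4·5.67×10⁻⁸·(146.2)³ = 0.7082 W m⁻²/K.
So ΔT₀ = -1.637/0.7082 = -2.31 K.

-2.3 K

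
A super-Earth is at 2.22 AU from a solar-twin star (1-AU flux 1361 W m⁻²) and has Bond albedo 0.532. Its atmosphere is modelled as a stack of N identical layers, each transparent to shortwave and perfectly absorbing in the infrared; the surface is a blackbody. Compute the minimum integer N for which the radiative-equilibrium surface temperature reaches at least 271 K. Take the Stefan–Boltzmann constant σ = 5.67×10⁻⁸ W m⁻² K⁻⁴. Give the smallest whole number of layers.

9

Flux at the orbit: S = 1361/(2.22)² = 276.2 W m⁻².
The effective emission temperature is T_e = [S(1−α)/(4σ)]^¼ = 154.5 K.
T_s = (N+1)^(1/4)·T_e ≥ 271 K requires N+1 ≥ (T_s/T_e)⁴ = (271/154.5)⁴ = 9.465.
Rounding up, N = 9.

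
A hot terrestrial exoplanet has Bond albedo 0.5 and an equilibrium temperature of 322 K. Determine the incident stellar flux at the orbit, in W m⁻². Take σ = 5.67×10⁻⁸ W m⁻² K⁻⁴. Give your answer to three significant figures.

4880 W m⁻²

Invert the energy balance for S: S = 4σT⁴/(1−α).
σT⁴ = 5.67×10⁻⁸·(322)⁴ = 609.5 W m⁻².
So S = 4×609.5/(1−0.5) = 4876 W m⁻².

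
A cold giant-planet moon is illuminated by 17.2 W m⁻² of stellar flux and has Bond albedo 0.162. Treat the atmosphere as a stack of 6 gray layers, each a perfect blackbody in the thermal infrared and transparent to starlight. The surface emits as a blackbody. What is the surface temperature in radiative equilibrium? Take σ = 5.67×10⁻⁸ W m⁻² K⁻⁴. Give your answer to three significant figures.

The effective emission temperature is T_e = [S(1−α)/(4σ)]^¼ = 89.29 K.
With N = 6 opaque layers, T_s = (N+1)^(1/4)·T_e = 7^(1/4)·89.29 = 145.2 K.

145 K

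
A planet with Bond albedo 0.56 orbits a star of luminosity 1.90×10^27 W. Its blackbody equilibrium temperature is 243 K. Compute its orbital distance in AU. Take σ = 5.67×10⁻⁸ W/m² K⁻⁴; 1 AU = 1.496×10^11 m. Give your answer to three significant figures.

1.94 AU

Energy balance gives S = 4σT⁴/(1−α) = 1797 W/m².
From L = 4πd²S, d = √(1.90×10^27/(4π·1797)) = 2.900×10^11 m = 1.939 AU.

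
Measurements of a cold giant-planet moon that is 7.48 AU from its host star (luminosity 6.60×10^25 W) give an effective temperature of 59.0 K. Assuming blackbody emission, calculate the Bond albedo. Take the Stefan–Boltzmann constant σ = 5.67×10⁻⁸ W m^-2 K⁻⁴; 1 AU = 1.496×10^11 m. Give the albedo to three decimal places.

0.345

d = 7.48 × 1.496×10^11 m = 1.119×10^12 m.
S = L/(4πd²) = 4.194 W m^-2.
From σT⁴ = S(1−α)/4 we invert for α: 1−α = 4σT⁴/S.
σT⁴ = 0.6871 W m^-2, so 4σT⁴ = 2.748 W m^-2.
1−α = 2.748/4.194 = 0.6552, so α = 0.3448.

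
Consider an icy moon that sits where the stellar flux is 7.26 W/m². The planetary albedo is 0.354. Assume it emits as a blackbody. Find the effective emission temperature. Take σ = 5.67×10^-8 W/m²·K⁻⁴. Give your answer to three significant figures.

Absorbed flux (global mean): S(1−α)/4 = 7.260·0.646/4 = 1.172 W/m².
Balancing against σT⁴: T = (1.172/5.67×10⁻⁸)^(1/4) = 67.43 K.

67.4 K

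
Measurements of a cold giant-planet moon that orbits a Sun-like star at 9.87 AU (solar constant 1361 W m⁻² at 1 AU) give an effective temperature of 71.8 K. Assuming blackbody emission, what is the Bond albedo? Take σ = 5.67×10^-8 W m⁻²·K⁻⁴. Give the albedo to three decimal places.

0.569

Flux at the orbit: S = 1361/(9.87)² = 13.97 W m⁻².
Energy balance: S(1−α)/4 = σT⁴, so 1−α = 4σT⁴/S.
4σT⁴ = 4·5.67×10⁻⁸·(71.8)⁴ = 6.028 W m⁻².
Hence α = 1 − 6.028/13.97 = 0.5686.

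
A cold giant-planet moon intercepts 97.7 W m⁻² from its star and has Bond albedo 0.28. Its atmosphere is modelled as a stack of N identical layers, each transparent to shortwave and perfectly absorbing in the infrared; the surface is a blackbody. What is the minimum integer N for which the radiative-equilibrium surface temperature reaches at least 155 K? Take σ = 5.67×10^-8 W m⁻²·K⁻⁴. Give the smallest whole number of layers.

The effective emission temperature is T_e = [S(1−α)/(4σ)]^¼ = 132.7 K.
Need (N+1)T_e⁴ ≥ T_s⁴, i.e. N+1 ≥ (155/132.7)⁴ = 1.861.
Rounding up, N = 1.

1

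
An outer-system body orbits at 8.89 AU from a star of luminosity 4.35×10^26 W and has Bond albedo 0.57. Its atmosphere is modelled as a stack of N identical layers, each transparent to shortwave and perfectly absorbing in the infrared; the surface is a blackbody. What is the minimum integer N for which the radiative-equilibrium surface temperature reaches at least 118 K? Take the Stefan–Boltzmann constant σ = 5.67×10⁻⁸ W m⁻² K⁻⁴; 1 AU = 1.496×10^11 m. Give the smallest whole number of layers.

5

Orbital distance: d = 8.89 AU = 1.330×10^12 m.
Spreading L over a sphere of radius d: S = 4.35×10^26/(4π·1.33×10^12²) = 19.57 W m⁻².
OLR = S(1−α)/4 = 2.104 W m⁻²; the top layer radiates at T_e = 78.05 K.
Since T_s⁴ = (N+1)T_e⁴, we need N ≥ (T_s/T_e)⁴ − 1 = 4.225.
Rounding up, N = 5.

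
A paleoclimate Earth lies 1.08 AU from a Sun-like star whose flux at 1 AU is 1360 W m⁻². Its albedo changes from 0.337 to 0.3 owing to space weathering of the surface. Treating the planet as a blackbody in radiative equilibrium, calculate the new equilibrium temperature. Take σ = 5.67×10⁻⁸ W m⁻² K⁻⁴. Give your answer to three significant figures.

245 kelvin

Flux at the orbit: S = 1360/(1.08)² = 1166 W m⁻².
T₂ = [S(1−α₂)/(4σ)]^(1/4) = [1166·0.7/(4σ)]^(1/4) = 244.9 K.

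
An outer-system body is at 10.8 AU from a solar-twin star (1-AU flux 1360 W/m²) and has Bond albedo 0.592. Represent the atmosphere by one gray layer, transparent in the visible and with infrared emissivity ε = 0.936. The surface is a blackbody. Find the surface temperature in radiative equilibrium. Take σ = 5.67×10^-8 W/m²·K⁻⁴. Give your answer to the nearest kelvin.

Irradiance scales as 1/d², so S = 1360 W/m² × (1/10.8)² = 11.66 W/m².
The planet radiates to space at T_e = [S(1−α)/(4σ)]^(1/4) = 67.67 K.
Surface balance with a leaky layer gives σT_s⁴ = σT_e⁴·2/(2−ε), so T_s = T_e·[2/(2−0.936)]^(1/4) = 79.24 K.

79 K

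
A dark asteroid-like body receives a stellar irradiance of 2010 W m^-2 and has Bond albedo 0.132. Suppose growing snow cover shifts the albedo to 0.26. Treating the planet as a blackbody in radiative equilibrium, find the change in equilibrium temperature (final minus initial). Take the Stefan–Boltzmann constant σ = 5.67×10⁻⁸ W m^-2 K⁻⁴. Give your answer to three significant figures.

With α = 0.132, T₁ = 296.2 K.
After:  T₂ = [2010·0.74/(4σ)]^(1/4) = 284.6 K.
Change: 284.6 − 296.2 = -11.58 K.

-11.6 K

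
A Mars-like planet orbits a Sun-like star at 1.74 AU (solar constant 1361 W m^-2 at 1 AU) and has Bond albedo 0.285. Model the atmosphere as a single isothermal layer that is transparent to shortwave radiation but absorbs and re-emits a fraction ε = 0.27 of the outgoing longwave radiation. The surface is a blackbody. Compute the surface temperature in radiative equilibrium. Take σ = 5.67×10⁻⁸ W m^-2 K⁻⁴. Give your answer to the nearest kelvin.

Irradiance scales as 1/d², so S = 1361 W m^-2 × (1/1.74)² = 449.5 W m^-2.
At the top of the atmosphere, σT_e⁴ = S(1−α)/4 = 80.35 W m^-2, giving T_e = 194.0 K.
Surface balance with a leaky layer gives σT_s⁴ = σT_e⁴·2/(2−ε), so T_s = T_e·[2/(2−0.27)]^(1/4) = 201.2 K.

201 K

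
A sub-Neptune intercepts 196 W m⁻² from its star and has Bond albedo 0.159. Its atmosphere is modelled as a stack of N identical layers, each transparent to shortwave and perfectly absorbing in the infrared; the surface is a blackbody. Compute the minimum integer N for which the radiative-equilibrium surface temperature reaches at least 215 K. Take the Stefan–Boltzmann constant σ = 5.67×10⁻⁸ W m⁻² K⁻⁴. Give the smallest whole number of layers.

Top-of-atmosphere balance: σT_e⁴ = S(1−α)/4 = 41.21 W m⁻² → T_e = 164.2 K.
T_s = (N+1)^(1/4)·T_e ≥ 215 K requires N+1 ≥ (T_s/T_e)⁴ = (215/164.2)⁴ = 2.940.
Rounding up, N = 2.

2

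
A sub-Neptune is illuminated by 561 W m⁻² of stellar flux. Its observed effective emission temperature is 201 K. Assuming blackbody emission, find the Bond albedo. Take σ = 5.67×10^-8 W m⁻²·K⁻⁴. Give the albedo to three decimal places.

Energy balance: S(1−α)/4 = σT⁴, so 1−α = 4σT⁴/S.
4σT⁴ = 4·5.67×10⁻⁸·(201)⁴ = 370.2 W m⁻².
1−α = 370.2/561.0 = 0.6599, so α = 0.3401.

0.340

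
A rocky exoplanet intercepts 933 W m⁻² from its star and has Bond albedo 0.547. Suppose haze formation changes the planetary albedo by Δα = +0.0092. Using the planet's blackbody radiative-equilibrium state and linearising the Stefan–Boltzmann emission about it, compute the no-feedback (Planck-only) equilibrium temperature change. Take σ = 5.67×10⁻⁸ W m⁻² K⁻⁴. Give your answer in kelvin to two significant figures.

Unperturbed T_e = [933.0·(1−0.547)/(4σ)]^¼ = 207.8 K.
ΔF = −(S/4)Δα = −(933.0/4)×(+0.0092) = -2.146 W m⁻².
Linearising σT⁴ gives d(σT⁴)/dT = 4σT_e³ = 2.034 W m⁻² per K.
So ΔT₀ = -2.146/2.034 = -1.05 K.

-1.1 kelvin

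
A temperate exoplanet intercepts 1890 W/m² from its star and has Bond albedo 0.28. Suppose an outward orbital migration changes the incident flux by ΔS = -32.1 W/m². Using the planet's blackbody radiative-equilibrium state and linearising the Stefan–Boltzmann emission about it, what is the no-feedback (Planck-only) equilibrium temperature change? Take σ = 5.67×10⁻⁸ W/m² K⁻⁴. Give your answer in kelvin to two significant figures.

-1.2 kelvin

Unperturbed T_e = [1890·(1−0.28)/(4σ)]^¼ = 278.3 K.
ΔF = Δ[S(1−α)]/4 = (1−0.28)·-32.1/4 = -5.778 W/m².
Planck response: λ_P = 4σT_e³ = 4·5.67×10⁻⁸·(278.3)³ = 4.889 W/m²/K.
ΔT₀ = ΔF/λ_P = -5.778/4.889 = -1.18 K.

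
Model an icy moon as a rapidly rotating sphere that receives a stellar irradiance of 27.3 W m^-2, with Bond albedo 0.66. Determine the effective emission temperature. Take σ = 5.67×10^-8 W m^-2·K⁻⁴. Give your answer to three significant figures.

80.0 K

Averaging over the sphere, the absorbed flux is S(1−α)/4 = 2.321 W m^-2.
In equilibrium σT⁴ equals this, so T = 79.98 K.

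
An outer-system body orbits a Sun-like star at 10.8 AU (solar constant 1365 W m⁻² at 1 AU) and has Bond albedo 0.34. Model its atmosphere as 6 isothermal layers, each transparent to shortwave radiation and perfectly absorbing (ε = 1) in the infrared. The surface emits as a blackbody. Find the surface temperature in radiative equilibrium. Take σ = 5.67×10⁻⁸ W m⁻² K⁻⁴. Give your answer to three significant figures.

Flux at the orbit: S = 1365/(10.8)² = 11.70 W m⁻².
OLR = S(1−α)/4 = 1.931 W m⁻²; the top layer radiates at T_e = 76.39 K.
Layer-by-layer balance gives σT_s⁴ = (N+1)σT_e⁴, so T_s = 7^¼·76.39 = 124.3 K.

124 K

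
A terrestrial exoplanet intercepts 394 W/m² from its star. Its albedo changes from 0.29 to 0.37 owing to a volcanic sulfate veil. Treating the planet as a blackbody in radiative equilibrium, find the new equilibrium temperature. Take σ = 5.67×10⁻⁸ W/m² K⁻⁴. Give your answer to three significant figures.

T₂ = [S(1−α₂)/(4σ)]^(1/4) = [394.0·0.63/(4σ)]^(1/4) = 181.9 K.

182 K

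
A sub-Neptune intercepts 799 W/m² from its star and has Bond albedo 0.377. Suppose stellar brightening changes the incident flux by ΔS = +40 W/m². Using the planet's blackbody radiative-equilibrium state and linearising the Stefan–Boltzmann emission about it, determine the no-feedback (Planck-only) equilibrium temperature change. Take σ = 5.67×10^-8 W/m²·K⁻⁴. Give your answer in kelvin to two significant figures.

Unperturbed T_e = [799.0·(1−0.377)/(4σ)]^¼ = 216.4 K.
TOA radiative forcing: ΔF = (1−α)ΔS/4 = 0.623·(+40)/4 = 6.230 W/m².
The Planck feedback parameter is 4σT_e³ = 2.300 W/m²/K.
So ΔT₀ = 6.230/2.300 = 2.71 K.

2.7 K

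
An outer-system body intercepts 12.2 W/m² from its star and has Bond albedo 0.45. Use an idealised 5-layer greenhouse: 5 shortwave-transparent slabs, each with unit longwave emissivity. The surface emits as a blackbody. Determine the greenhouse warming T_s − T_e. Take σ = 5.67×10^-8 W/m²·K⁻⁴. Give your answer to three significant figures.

Top-of-atmosphere balance: σT_e⁴ = S(1−α)/4 = 1.677 W/m² → T_e = 73.75 K.
Surface: T_s = (6)^¼·T_e = 115.4 K.
So the greenhouse effect raises the surface by 115.4 − 73.75 = 41.68 K.

41.7 K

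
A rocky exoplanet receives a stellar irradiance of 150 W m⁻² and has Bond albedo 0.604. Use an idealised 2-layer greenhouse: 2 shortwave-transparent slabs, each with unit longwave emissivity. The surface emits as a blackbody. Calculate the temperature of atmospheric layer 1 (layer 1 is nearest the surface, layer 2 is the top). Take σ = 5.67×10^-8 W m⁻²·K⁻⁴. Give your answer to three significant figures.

Top-of-atmosphere balance: σT_e⁴ = S(1−α)/4 = 14.85 W m⁻² → T_e = 127.2 K.
Each opaque layer satisfies 2T_j⁴ = T_{j−1}⁴ + T_{j+1}⁴, giving T_k⁴ = (N+1−k)T_e⁴.
T_1 = (2)^(1/4)·127.2 = 151.3 K.

151 K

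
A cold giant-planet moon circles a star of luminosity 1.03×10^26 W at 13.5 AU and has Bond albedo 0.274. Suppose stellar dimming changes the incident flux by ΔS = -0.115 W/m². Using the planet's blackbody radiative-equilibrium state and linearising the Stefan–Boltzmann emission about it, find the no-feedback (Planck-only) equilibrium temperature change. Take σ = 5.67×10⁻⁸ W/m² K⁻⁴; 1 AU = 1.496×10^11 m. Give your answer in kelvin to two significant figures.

d = 13.5 × 1.496×10^11 m = 2.020×10^12 m.
Flux at the orbit: S = L/(4πd²) = 1.03×10^26/(4π·(2.02×10^12)²) = 2.010 W/m².
The baseline emission temperature is T_e = 50.36 K.
TOA radiative forcing: ΔF = (1−α)ΔS/4 = 0.726·(-0.115)/4 = -0.02087 W/m².
The Planck feedback parameter is 4σT_e³ = 0.02897 W/m²/K.
Hence the no-feedback warming is ΔF/(4σT_e³) = -0.721 K.

-0.72 kelvin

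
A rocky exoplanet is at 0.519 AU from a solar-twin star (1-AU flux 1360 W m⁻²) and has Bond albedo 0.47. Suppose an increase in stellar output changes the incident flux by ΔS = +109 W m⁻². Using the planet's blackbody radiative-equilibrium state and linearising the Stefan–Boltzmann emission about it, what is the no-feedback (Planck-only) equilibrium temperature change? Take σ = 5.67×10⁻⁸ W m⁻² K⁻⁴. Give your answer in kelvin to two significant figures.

1.8 kelvin

Irradiance scales as 1/d², so S = 1360 W m⁻² × (1/0.519)² = 5049 W m⁻².
Reference equilibrium: T_e = [S(1−α)/(4σ)]^(1/4) = 329.6 K.
TOA radiative forcing: ΔF = (1−α)ΔS/4 = 0.53·(+109)/4 = 14.44 W m⁻².
Linearising σT⁴ gives d(σT⁴)/dT = 4σT_e³ = 8.119 W m⁻² per K.
ΔT₀ = ΔF/λ_P = 14.44/8.119 = 1.78 K.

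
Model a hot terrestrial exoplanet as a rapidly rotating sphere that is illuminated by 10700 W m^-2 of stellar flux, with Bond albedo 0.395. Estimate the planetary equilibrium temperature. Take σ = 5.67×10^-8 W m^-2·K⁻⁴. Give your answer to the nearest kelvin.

Averaging over the sphere, the absorbed flux is S(1−α)/4 = 1618 W m^-2.
Balancing against σT⁴: T = (1618/5.67×10⁻⁸)^(1/4) = 411.0 K.

411 kelvin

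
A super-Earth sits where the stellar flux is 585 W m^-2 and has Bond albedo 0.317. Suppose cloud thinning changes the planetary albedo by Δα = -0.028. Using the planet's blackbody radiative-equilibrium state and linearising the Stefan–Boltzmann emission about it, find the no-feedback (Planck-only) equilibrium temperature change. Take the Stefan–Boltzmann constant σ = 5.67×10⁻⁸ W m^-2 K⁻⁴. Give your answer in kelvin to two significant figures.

Unperturbed T_e = [585.0·(1−0.317)/(4σ)]^¼ = 204.9 K.
TOA radiative forcing: ΔF = −S·Δα/4 = −585.0·(-0.028)/4 = 4.095 W m^-2.
Linearising σT⁴ gives d(σT⁴)/dT = 4σT_e³ = 1.950 W m^-2 per K.
ΔT₀ = ΔF/λ_P = 4.095/1.950 = 2.10 K.

2.1 kelvin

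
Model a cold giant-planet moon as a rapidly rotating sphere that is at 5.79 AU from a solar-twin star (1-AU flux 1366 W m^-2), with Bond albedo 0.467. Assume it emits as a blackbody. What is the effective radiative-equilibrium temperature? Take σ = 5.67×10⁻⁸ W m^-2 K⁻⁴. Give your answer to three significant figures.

Irradiance scales as 1/d², so S = 1366 W m^-2 × (1/5.79)² = 40.75 W m^-2.
Averaging over the sphere, the absorbed flux is S(1−α)/4 = 5.430 W m^-2.
Balancing against σT⁴: T = (5.430/5.67×10⁻⁸)^(1/4) = 98.92 K.

98.9 K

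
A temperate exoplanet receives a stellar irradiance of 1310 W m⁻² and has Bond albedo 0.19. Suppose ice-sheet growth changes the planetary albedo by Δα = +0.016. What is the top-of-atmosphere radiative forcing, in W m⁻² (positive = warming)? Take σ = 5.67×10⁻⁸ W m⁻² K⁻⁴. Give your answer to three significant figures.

TOA radiative forcing: ΔF = −S·Δα/4 = −1310·(+0.016)/4 = -5.240 W m⁻².

-5.24 W m⁻²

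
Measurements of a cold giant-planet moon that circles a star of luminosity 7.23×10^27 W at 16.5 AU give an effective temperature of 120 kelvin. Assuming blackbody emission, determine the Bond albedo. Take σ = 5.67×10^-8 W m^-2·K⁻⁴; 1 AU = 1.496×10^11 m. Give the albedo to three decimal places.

d = 16.5 × 1.496×10^11 m = 2.468×10^12 m.
S = L/(4πd²) = 94.43 W m^-2.
From σT⁴ = S(1−α)/4 we invert for α: 1−α = 4σT⁴/S.
4σT⁴ = 4·5.67×10⁻⁸·(120)⁴ = 47.03 W m^-2.
1−α = 47.03/94.43 = 0.4980, so α = 0.5020.

0.502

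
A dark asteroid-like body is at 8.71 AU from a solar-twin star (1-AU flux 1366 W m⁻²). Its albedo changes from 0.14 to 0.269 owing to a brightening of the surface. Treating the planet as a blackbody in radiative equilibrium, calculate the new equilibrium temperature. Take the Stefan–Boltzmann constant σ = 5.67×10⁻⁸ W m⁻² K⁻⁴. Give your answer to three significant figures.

Flux at the orbit: S = 1366/(8.71)² = 18.01 W m⁻².
T₂ = [S(1−α₂)/(4σ)]^(1/4) = [18.01·0.731/(4σ)]^(1/4) = 87.28 K.

87.3 kelvin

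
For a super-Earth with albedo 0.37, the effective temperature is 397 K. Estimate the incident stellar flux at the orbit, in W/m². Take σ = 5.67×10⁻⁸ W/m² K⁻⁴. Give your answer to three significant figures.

Invert the energy balance for S: S = 4σT⁴/(1−α).
σT⁴ = 5.67×10⁻⁸·(397)⁴ = 1408 W/m².
So S = 4×1408/(1−0.37) = 8943 W/m².

8940 W/m²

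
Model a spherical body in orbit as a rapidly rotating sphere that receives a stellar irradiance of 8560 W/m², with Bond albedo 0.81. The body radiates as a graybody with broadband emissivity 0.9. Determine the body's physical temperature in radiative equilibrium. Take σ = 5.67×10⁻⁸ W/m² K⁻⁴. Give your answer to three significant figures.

The planet absorbs (1−α)S over its disc πR² and re-emits over 4πR², so the mean absorbed flux is (1−0.81)·8560/4 = 406.6 W/m².
Equating to εσT⁴ with ε = 0.9: T = (406.6/0.9σ)^(1/4) = 298.8 K.

299 K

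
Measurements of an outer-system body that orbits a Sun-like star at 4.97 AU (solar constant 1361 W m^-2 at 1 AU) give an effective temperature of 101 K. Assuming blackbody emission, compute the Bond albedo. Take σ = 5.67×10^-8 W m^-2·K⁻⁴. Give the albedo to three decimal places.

Flux at the orbit: S = 1361/(4.97)² = 55.10 W m^-2.
Energy balance: S(1−α)/4 = σT⁴, so 1−α = 4σT⁴/S.
4σT⁴ = 4·5.67×10⁻⁸·(101)⁴ = 23.60 W m^-2.
Hence α = 1 − 23.60/55.10 = 0.5717.

0.572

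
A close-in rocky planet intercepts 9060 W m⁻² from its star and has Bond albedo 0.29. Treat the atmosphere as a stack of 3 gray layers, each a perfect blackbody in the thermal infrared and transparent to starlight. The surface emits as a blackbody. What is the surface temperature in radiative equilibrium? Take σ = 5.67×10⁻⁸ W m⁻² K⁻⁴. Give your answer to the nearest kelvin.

580 kelvin

Top-of-atmosphere balance: σT_e⁴ = S(1−α)/4 = 1608 W m⁻² → T_e = 410.4 K.
With N = 3 opaque layers, T_s = (N+1)^(1/4)·T_e = 4^(1/4)·410.4 = 580.4 K.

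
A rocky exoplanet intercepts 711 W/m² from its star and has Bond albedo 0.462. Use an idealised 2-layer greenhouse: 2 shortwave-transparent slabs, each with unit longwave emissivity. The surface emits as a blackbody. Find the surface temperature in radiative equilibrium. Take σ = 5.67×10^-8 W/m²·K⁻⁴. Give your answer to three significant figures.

OLR = S(1−α)/4 = 95.63 W/m²; the top layer radiates at T_e = 202.7 K.
Layer-by-layer balance gives σT_s⁴ = (N+1)σT_e⁴, so T_s = 3^¼·202.7 = 266.7 K.

267 K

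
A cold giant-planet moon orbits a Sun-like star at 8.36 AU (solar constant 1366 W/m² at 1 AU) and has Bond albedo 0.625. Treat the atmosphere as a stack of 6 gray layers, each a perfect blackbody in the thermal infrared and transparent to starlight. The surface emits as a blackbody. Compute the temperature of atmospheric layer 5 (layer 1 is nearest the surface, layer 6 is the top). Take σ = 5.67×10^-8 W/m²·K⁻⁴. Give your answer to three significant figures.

89.7 kelvin

By the inverse-square law, S = 1366/8.36² = 19.55 W/m².
OLR = S(1−α)/4 = 1.832 W/m²; the top layer radiates at T_e = 75.40 K.
Each opaque layer satisfies 2T_j⁴ = T_{j−1}⁴ + T_{j+1}⁴, giving T_k⁴ = (N+1−k)T_e⁴.
With k = 5: T_5 = (6+1−5)^¼·75.40 K = 89.66 K.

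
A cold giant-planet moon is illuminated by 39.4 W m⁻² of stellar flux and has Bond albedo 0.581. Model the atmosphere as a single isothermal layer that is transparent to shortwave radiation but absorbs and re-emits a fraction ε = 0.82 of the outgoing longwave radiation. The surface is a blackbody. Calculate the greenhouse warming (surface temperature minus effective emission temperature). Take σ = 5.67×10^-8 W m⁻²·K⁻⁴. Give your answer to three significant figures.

At the top of the atmosphere, σT_e⁴ = S(1−α)/4 = 4.127 W m⁻², giving T_e = 92.37 K.
Surface balance with a leaky layer gives σT_s⁴ = σT_e⁴·2/(2−ε), so T_s = T_e·[2/(2−0.82)]^(1/4) = 105.4 K.
T_s − T_e = 105.4 − 92.37 = 13.02 K.

13.0 kelvin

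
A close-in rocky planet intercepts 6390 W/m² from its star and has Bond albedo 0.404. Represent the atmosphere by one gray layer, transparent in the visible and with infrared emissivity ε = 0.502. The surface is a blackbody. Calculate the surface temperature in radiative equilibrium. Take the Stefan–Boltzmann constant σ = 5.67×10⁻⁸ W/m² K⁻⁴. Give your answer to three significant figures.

387 K

Effective emission temperature (TOA balance): σT_e⁴ = S(1−α)/4 = 952.1 W/m² → T_e = 360.0 K.
The surface balance (absorbed SW + ε·downward IR = σT_s⁴) with T_a⁴ = T_s⁴/2 reduces to T_s = T_e·[2/(2−ε)]^¼ = 387.0 K.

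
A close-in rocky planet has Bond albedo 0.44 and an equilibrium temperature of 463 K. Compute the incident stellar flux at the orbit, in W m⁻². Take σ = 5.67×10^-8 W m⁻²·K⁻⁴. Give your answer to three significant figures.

Invert the energy balance for S: S = 4σT⁴/(1−α).
σT⁴ = 5.67×10⁻⁸·(463)⁴ = 2606 W m⁻².
So S = 4×2606/(1−0.44) = 18610 W m⁻².

18600 W m⁻²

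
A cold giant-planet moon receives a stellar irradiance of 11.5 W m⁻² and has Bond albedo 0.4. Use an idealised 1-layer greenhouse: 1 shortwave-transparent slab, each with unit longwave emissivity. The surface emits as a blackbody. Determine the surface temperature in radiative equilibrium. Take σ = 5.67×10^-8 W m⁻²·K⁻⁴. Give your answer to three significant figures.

88.3 K

OLR = S(1−α)/4 = 1.725 W m⁻²; the top layer radiates at T_e = 74.27 K.
Layer-by-layer balance gives σT_s⁴ = (N+1)σT_e⁴, so T_s = 2^¼·74.27 = 88.32 K.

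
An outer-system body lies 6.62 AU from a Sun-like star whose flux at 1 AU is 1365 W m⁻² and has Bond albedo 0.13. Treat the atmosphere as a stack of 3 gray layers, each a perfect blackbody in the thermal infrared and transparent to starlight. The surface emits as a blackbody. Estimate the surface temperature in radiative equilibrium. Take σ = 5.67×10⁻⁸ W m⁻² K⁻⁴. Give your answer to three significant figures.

Irradiance scales as 1/d², so S = 1365 W m⁻² × (1/6.62)² = 31.15 W m⁻².
Top-of-atmosphere balance: σT_e⁴ = S(1−α)/4 = 6.774 W m⁻² → T_e = 104.5 K.
For an N-layer opaque stack, T_s⁴ = (N+1)T_e⁴, hence T_s = (4)^(1/4)×104.5 K = 147.9 K.

148 K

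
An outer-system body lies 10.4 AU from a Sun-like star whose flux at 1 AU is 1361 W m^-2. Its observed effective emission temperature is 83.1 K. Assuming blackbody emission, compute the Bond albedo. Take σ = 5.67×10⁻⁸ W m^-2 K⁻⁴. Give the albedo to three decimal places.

Irradiance scales as 1/d², so S = 1361 W m^-2 × (1/10.4)² = 12.58 W m^-2.
Energy balance: S(1−α)/4 = σT⁴, so 1−α = 4σT⁴/S.
4σT⁴ = 4·5.67×10⁻⁸·(83.1)⁴ = 10.82 W m^-2.
1−α = 10.82/12.58 = 0.8595, so α = 0.1405.

0.140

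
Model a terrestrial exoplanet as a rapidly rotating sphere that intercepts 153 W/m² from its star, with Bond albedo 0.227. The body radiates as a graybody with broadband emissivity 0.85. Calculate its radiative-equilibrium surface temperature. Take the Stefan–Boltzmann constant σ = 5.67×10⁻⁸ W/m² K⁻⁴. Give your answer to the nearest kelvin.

Averaging over the sphere, the absorbed flux is S(1−α)/4 = 29.57 W/m².
Radiative balance εσT⁴ = 29.57 gives T = [29.57/(0.85·σ)]^(1/4) = 157.4 K.

157 K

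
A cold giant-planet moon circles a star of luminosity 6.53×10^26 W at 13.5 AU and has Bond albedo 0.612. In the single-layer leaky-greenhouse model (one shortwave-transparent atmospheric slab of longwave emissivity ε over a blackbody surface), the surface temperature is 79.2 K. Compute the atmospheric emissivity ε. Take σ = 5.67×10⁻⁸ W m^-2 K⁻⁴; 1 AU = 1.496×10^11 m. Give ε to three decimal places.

d = 13.5 × 1.496×10^11 m = 2.020×10^12 m.
Flux at the orbit: S = L/(4πd²) = 6.53×10^26/(4π·(2.02×10^12)²) = 12.74 W m^-2.
First, T_e = [12.74·(1−0.612)/(4σ)]^(1/4) = 68.33 K.
Since (2−ε)/2 = (T_e/T_s)⁴ = 0.5539, ε = 0.8921.

0.892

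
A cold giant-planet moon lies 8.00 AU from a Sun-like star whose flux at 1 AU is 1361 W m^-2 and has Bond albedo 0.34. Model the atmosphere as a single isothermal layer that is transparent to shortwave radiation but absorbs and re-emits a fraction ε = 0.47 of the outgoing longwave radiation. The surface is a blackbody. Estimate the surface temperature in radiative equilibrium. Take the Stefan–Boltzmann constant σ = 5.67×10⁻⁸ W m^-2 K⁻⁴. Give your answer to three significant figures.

Flux at the orbit: S = 1361/(8.00)² = 21.27 W m^-2.
At the top of the atmosphere, σT_e⁴ = S(1−α)/4 = 3.509 W m^-2, giving T_e = 88.69 K.
The surface balance (absorbed SW + ε·downward IR = σT_s⁴) with T_a⁴ = T_s⁴/2 reduces to T_s = T_e·[2/(2−ε)]^¼ = 94.84 K.

94.8 K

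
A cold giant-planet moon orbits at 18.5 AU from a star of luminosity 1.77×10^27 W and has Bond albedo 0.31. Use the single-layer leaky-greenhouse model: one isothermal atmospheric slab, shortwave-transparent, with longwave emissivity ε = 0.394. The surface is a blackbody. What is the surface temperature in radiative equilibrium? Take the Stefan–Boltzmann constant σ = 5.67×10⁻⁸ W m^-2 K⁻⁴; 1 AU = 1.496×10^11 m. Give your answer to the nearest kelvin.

Orbital distance: d = 18.5 AU = 2.768×10^12 m.
S = L/(4πd²) = 18.39 W m^-2.
The planet radiates to space at T_e = [S(1−α)/(4σ)]^(1/4) = 86.48 K.
The surface balance (absorbed SW + ε·downward IR = σT_s⁴) with T_a⁴ = T_s⁴/2 reduces to T_s = T_e·[2/(2−ε)]^¼ = 91.36 K.

91 K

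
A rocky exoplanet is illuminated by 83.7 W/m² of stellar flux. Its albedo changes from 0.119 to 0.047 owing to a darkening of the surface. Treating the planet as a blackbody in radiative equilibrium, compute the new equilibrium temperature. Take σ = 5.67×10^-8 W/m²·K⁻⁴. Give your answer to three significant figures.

New equilibrium: T₂ = [(1−0.047)·83.70/(4σ)]^(1/4) = 136.9 K.

137 K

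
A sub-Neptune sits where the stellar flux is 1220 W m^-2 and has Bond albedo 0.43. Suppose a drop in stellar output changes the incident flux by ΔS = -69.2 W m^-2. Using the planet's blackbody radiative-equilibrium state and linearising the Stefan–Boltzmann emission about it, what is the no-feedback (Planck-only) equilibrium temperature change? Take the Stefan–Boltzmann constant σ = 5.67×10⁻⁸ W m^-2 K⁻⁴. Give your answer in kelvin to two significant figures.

Unperturbed T_e = [1220·(1−0.43)/(4σ)]^¼ = 235.3 K.
TOA radiative forcing: ΔF = (1−α)ΔS/4 = 0.57·(-69.2)/4 = -9.861 W m^-2.
Planck response: λ_P = 4σT_e³ = 4·5.67×10⁻⁸·(235.3)³ = 2.955 W m^-2/K.
So ΔT₀ = -9.861/2.955 = -3.34 K.

-3.3 K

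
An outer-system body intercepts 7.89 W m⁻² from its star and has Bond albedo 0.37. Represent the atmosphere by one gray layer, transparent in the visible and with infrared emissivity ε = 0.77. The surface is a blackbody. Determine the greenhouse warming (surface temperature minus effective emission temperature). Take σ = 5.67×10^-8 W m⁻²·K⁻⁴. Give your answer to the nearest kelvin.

9 kelvin

At the top of the atmosphere, σT_e⁴ = S(1−α)/4 = 1.243 W m⁻², giving T_e = 68.42 K.
For a single slab of emissivity ε, T_s⁴ = 2T_e⁴/(2−ε); thus T_s = 68.42·(1.626)^(1/4) = 77.26 K.
Greenhouse warming: T_s − T_e = 8.842 K.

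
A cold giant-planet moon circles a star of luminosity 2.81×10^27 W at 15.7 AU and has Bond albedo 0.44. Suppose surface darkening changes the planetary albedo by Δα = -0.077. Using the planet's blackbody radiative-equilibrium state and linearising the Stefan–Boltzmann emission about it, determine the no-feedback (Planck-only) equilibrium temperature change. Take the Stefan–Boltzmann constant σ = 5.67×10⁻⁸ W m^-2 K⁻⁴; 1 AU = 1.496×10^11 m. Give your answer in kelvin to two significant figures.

Orbital distance: d = 15.7 AU = 2.349×10^12 m.
Spreading L over a sphere of radius d: S = 2.81×10^27/(4π·2.35×10^12²) = 40.54 W m^-2.
Unperturbed T_e = [40.54·(1−0.44)/(4σ)]^¼ = 100.0 K.
TOA radiative forcing: ΔF = −S·Δα/4 = −40.54·(-0.077)/4 = 0.7803 W m^-2.
The Planck feedback parameter is 4σT_e³ = 0.2269 W m^-2/K.
So ΔT₀ = 0.7803/0.2269 = 3.44 K.

3.4 kelvin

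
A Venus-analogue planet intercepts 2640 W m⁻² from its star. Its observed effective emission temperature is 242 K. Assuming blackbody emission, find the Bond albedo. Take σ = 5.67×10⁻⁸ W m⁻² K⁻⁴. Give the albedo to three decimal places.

0.705

Rearranging the radiative balance, α = 1 − 4σT⁴/S.
4σT⁴ = 4·5.67×10⁻⁸·(242)⁴ = 777.9 W m⁻².
Hence α = 1 − 777.9/2640 = 0.7054.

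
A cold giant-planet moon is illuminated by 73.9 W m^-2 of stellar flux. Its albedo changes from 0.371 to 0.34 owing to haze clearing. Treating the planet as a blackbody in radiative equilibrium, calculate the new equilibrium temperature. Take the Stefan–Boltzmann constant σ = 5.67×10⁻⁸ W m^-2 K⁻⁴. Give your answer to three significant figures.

T₂ = [S(1−α₂)/(4σ)]^(1/4) = [73.90·0.66/(4σ)]^(1/4) = 121.1 K.

121 K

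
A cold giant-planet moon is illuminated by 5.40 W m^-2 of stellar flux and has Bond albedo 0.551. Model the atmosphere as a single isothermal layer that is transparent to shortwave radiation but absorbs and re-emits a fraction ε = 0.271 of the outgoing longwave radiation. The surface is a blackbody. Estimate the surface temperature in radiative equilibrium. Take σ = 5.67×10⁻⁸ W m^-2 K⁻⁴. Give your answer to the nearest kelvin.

59 kelvin

The planet radiates to space at T_e = [S(1−α)/(4σ)]^(1/4) = 57.18 K.
For a single slab of emissivity ε, T_s⁴ = 2T_e⁴/(2−ε); thus T_s = 57.18·(1.157)^(1/4) = 59.30 K.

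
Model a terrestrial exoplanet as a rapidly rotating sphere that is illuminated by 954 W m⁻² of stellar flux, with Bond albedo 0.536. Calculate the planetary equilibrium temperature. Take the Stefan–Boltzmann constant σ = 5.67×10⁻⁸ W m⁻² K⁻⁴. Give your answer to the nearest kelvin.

Averaging over the sphere, the absorbed flux is S(1−α)/4 = 110.7 W m⁻².
Balancing against σT⁴: T = (110.7/5.67×10⁻⁸)^(1/4) = 210.2 K.

210 K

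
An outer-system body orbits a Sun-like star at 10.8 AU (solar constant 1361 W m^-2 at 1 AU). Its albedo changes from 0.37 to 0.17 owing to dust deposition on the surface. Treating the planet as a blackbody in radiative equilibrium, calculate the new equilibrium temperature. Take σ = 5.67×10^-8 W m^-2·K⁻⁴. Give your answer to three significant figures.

80.8 kelvin

Irradiance scales as 1/d², so S = 1361 W m^-2 × (1/10.8)² = 11.67 W m^-2.
With the new albedo, S(1−α₂)/4 = 2.421 W m^-2, so T₂ = 80.84 K.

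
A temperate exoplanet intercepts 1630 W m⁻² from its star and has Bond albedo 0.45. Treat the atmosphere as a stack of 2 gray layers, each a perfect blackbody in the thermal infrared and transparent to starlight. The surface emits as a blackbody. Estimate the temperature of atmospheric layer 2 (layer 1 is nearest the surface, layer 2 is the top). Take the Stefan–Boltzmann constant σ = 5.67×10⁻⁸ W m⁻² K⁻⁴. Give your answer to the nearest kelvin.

251 K

Top-of-atmosphere balance: σT_e⁴ = S(1−α)/4 = 224.1 W m⁻² → T_e = 250.7 K.
In the N-layer model, layer k (counted from the surface) has T_k = (N+1−k)^(1/4)·T_e.
T_2 = (1)^(1/4)·250.7 = 250.7 K.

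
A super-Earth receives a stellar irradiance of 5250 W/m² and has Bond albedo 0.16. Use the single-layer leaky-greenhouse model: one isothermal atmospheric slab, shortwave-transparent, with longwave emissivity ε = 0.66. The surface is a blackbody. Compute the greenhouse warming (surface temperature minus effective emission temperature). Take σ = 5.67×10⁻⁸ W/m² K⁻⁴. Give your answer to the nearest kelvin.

Effective emission temperature (TOA balance): σT_e⁴ = S(1−α)/4 = 1102 W/m² → T_e = 373.4 K.
The surface balance (absorbed SW + ε·downward IR = σT_s⁴) with T_a⁴ = T_s⁴/2 reduces to T_s = T_e·[2/(2−ε)]^¼ = 412.7 K.
Greenhouse warming: T_s − T_e = 39.32 K.

39 kelvin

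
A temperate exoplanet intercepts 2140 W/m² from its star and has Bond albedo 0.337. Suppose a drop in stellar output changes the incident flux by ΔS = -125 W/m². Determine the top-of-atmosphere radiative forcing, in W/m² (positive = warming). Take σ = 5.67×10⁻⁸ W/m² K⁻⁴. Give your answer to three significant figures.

-20.7 W/m²

ΔF = Δ[S(1−α)]/4 = (1−0.337)·-125/4 = -20.72 W/m².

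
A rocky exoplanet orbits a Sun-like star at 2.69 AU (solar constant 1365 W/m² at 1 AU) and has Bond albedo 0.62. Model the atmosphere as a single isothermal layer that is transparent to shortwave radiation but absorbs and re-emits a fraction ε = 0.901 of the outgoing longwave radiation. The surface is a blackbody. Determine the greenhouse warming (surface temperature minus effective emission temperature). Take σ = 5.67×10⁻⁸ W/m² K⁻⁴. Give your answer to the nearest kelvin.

Flux at the orbit: S = 1365/(2.69)² = 188.6 W/m².
Effective emission temperature (TOA balance): σT_e⁴ = S(1−α)/4 = 17.92 W/m² → T_e = 133.3 K.
Surface balance with a leaky layer gives σT_s⁴ = σT_e⁴·2/(2−ε), so T_s = T_e·[2/(2−0.901)]^(1/4) = 154.9 K.
The atmosphere warms the surface by 21.53 K.

22 kelvin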